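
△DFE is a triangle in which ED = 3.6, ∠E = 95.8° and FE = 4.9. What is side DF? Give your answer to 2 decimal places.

By the law of cosines, DF² = FE² + ED² − 2·FE·ED·cos E = 40.535, so DF ≈ 6.3667.

6.37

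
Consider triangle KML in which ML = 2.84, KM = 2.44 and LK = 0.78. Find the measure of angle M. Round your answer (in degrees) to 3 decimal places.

14.614

By the law of cosines, cos M = (KM² + ML² − LK²) / (2·KM·ML) ≈ 0.96765, so ∠M ≈ 14.61°.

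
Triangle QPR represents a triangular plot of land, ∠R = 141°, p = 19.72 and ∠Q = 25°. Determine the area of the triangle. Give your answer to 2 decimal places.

area ≈ 213.76

The third angle is ∠P = 180° − ∠R − ∠Q = 14.00°.
Law of sines: q = p·sin Q/sin P ≈ 34.449.
Law of sines: r = p·sin R/sin P ≈ 51.298.
Area = ½·p·q·sin R ≈ 213.76.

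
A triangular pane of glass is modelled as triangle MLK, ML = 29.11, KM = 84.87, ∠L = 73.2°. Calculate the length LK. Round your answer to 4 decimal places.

Law of sines: sin K = ML·sin L/KM ≈ 0.32836.
Since KM ≥ ML, only the acute value applies: ∠K ≈ 19.17°.
Then ∠M = 180° − ∠L − ∠K ≈ 87.63°.
Law of sines gives LK = KM·sin M/sin L ≈ 88.578.

88.5780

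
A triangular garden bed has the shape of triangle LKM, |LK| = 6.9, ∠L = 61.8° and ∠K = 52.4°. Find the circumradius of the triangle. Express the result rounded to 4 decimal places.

The third angle is ∠M = 180° − ∠L − ∠K = 65.80°.
Law of sines: |KM| = |LK|·sin L/sin M ≈ 6.6669.
Law of sines: |ML| = |LK|·sin K/sin M ≈ 5.9935.
Circumradius = |LK|/(2 sin M) ≈ 3.7824.

3.7824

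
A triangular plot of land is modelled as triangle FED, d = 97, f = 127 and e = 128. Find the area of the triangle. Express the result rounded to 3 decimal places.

area ≈ 5718.584

Semiperimeter s = (127 + 128 + 97)/2 = 176.
Heron's formula: area = √(176·49·48·79) ≈ 5718.6.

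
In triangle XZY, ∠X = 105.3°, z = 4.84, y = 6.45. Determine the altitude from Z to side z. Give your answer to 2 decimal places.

6.22

By the law of cosines, x² = z² + y² − 2·z·y·cos X = 81.503, so x ≈ 9.0279.
Area = ½·z·y·sin X ≈ 15.056.
The altitude from Z has length 2·area/z ≈ 6.2214.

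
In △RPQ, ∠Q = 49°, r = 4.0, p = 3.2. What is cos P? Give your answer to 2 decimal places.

cos P ≈ 0.62

By the law of cosines, q² = r² + p² − 2·r·p·cos Q = 9.4449, so q ≈ 3.0733.
Law of cosines again: cos P = (q² + r² − p²)/(2·q·r) ≈ 0.61844, so ∠P ≈ 51.80°.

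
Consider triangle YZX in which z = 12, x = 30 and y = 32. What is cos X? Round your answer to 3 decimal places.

cos X ≈ 0.349

By the law of cosines, cos X = (y² + z² − x²) / (2·y·z) ≈ 0.34896, so ∠X ≈ 69.58°.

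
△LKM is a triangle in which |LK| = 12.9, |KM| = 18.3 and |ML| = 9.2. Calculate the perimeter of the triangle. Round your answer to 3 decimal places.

Perimeter = 18.3 + 9.2 + 12.9 = 40.4.

perimeter ≈ 40.400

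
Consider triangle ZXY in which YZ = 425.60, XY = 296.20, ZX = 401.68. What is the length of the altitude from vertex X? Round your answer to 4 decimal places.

Semiperimeter s = (296.2 + 425.6 + 401.68)/2 = 561.74.
Heron's formula: area = √(561.74·265.54·136.14·160.06) ≈ 57012.
The altitude from X has length 2·area/YZ ≈ 267.91.

267.9139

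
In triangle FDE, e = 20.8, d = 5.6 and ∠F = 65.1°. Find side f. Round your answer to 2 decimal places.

19.13

By the law of cosines, f² = d² + e² − 2·d·e·cos F = 365.92, so f ≈ 19.129.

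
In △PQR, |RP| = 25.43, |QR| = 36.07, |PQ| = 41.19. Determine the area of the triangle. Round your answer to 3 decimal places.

Semiperimeter s = (36.07 + 25.43 + 41.19)/2 = 51.345.
Heron's formula: area = √(51.345·15.275·25.915·10.155) ≈ 454.31.

454.313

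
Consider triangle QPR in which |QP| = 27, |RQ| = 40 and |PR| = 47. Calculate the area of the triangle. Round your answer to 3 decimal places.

Semiperimeter s = (47 + 40 + 27)/2 = 57.
Heron's formula: area = √(57·10·17·30) ≈ 539.17.

area ≈ 539.166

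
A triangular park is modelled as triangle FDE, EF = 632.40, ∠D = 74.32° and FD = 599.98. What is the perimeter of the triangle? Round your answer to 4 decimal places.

1651.9190

Law of sines: sin E = FD·sin D/EF ≈ 0.91343.
Since EF ≥ FD, only the acute value applies: ∠E ≈ 65.98°.
Then ∠F = 180° − ∠D − ∠E ≈ 39.70°.
Law of sines gives DE = EF·sin F/sin D ≈ 419.54.
Semiperimeter s = (419.54+632.4+599.98)/2 = 825.96.
Perimeter = 419.54 + 632.4 + 599.98 = 1651.9.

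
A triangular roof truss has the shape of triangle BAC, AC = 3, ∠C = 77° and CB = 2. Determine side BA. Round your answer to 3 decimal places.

By the law of cosines, BA² = AC² + CB² − 2·AC·CB·cos C = 10.301, so BA ≈ 3.2095.

3.209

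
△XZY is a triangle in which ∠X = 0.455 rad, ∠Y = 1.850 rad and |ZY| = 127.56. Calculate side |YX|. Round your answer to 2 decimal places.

215.48

The third angle is ∠Z = π − ∠Y − ∠X = 0.837 rad.
Law of sines: |YX| = |ZY|·sin Z/sin X ≈ 215.48.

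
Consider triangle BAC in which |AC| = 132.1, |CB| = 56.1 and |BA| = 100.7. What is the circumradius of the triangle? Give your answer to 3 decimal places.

R ≈ 71.048

By the law of cosines, cos B = (|CB|² + |BA|² − |AC|²) / (2·|CB|·|BA|) ≈ -0.36843, so ∠B ≈ 111.62°.
Circumradius = |AC|/(2 sin B) ≈ 71.048.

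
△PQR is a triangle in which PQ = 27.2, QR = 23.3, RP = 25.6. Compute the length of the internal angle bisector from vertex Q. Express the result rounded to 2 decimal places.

By the law of cosines, cos Q = (PQ² + QR² − RP²) / (2·PQ·QR) ≈ 0.49496, so ∠Q ≈ 60.33°.
The bisector from Q has length 2·PQ·QR·cos(∠Q/2)/(PQ+QR) ≈ 21.7.

t_Q ≈ 21.70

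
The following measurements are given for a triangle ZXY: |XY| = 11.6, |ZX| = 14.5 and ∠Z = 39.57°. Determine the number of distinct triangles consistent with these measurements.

|ZX|·sin Z = 14.5·sin(39.57°) ≈ 9.237.
Since |ZX| sin Z < |XY| < |ZX| (9.237 < 11.6 < 14.5), two triangles exist.

2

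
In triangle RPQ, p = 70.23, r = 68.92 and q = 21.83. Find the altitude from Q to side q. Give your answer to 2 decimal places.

Semiperimeter s = (68.92 + 70.23 + 21.83)/2 = 80.49.
Heron's formula: area = √(80.49·11.57·10.26·58.66) ≈ 748.66.
The altitude from Q has length 2·area/q ≈ 68.59.

h_Q ≈ 68.59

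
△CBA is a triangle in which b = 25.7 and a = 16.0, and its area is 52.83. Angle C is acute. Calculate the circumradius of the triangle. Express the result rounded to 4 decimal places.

21.4666

From area = ½·b·a·sin C, we get sin C = 2·area/(b·a) ≈ 0.25696.
Taking the acute solution, ∠C ≈ 14.89°.
Law of cosines then gives c ≈ 11.032.
Circumradius = c/(2 sin C) ≈ 21.467.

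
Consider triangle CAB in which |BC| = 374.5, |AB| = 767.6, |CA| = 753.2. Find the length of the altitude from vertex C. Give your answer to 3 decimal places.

h_C ≈ 359.297

Semiperimeter s = (767.6 + 374.5 + 753.2)/2 = 947.65.
Heron's formula: area = √(947.65·180.05·573.15·194.45) ≈ 1.379e+05.
The altitude from C has length 2·area/|AB| ≈ 359.3.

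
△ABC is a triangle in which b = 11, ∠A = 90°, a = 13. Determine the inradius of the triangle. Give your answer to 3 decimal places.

r ≈ 2.464

Law of sines: sin B = b·sin A/a ≈ 0.84615.
Since a ≥ b, only the acute value applies: ∠B ≈ 57.80°.
Then ∠C = 180° − ∠A − ∠B ≈ 32.20°.
Law of sines gives c = a·sin C/sin A ≈ 6.9282.
Area = ½·a·b·sin C ≈ 38.105.
Semiperimeter s = (13+11+6.9282)/2 = 15.464.
Inradius = area/s = 38.105/15.464 ≈ 2.4641.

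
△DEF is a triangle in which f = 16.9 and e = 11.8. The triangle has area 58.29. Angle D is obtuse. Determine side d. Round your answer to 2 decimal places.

From area = ½·e·f·sin D, we get sin D = 2·area/(e·f) ≈ 0.58460.
Taking the obtuse solution, ∠D ≈ 144.23°.
Law of cosines then gives d ≈ 27.358.

27.36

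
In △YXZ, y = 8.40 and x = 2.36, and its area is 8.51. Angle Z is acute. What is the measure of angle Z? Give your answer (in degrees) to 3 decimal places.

∠Z ≈ 59.155°

From area = ½·y·x·sin Z, we get sin Z = 2·area/(y·x) ≈ 0.85856.
Taking the acute solution, ∠Z ≈ 59.15°.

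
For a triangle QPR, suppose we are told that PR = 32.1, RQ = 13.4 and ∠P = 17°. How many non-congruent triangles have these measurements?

2

PR·sin P = 32.1·sin(17°) ≈ 9.385.
Since PR sin P < RQ < PR (9.385 < 13.4 < 32.1), two triangles exist.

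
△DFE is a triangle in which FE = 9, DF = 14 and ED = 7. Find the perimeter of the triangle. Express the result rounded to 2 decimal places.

perimeter ≈ 30.00

Perimeter = 9 + 7 + 14 = 30.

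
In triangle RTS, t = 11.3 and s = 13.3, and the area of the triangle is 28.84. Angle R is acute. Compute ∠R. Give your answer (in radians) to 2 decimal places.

∠R ≈ 0.39 rad

From area = ½·t·s·sin R, we get sin R = 2·area/(t·s) ≈ 0.38379.
Taking the acute solution, ∠R ≈ 0.394 rad.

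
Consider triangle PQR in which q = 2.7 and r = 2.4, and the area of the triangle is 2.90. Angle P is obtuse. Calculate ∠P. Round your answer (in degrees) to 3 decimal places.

From area = ½·q·r·sin P, we get sin P = 2·area/(q·r) ≈ 0.89506.
Taking the obtuse solution, ∠P ≈ 116.48°.

∠P ≈ 116.484°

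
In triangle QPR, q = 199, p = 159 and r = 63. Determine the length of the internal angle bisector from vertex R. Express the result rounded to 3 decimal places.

By the law of cosines, cos R = (q² + p² − r²) / (2·q·p) ≈ 0.96256, so ∠R ≈ 15.73°.
The bisector from R has length 2·q·p·cos(∠R/2)/(q+p) ≈ 175.1.

t_R ≈ 175.103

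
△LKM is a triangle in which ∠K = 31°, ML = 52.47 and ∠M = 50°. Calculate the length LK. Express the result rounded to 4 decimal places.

78.0415

The third angle is ∠L = 180° − ∠K − ∠M = 99.00°.
Law of sines: LK = ML·sin M/sin K ≈ 78.042.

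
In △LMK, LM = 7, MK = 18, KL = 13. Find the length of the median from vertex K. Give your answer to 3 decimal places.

Median from K: ½√(2·MK² + 2·KL² − LM²) ≈ 15.305.

15.305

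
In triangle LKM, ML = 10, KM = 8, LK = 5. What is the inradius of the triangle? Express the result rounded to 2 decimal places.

Semiperimeter s = (8 + 10 + 5)/2 = 11.5.
Heron's formula: area = √(11.5·3.5·1.5·6.5) ≈ 19.81.
Inradius = area/s = 19.81/11.5 ≈ 1.7226.

1.72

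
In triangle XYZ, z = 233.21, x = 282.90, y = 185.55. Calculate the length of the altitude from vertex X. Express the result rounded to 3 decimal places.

h_X ≈ 152.169

Semiperimeter s = (282.9 + 185.55 + 233.21)/2 = 350.83.
Heron's formula: area = √(350.83·67.93·165.28·117.62) ≈ 21524.
The altitude from X has length 2·area/x ≈ 152.17.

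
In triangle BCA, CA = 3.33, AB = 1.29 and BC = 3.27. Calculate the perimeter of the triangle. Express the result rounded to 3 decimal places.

Perimeter = 3.33 + 1.29 + 3.27 = 7.89.

perimeter ≈ 7.890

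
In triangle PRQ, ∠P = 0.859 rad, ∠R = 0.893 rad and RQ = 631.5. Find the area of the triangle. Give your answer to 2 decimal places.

area ≈ 201769.65

The third angle is ∠Q = π − ∠P − ∠R = 1.390 rad.
Law of sines: QP = RQ·sin R/sin P ≈ 649.65.
Law of sines: PR = RQ·sin Q/sin P ≈ 820.35.
Area = ½·RQ·QP·sin Q ≈ 2.0177e+05.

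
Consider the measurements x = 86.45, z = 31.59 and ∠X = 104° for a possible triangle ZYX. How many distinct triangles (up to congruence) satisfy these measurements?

z·sin X = 31.59·sin(104°) ≈ 30.65.
Since ∠X is not acute, a triangle exists only if x > z; here x > z, so there is exactly one triangle.

1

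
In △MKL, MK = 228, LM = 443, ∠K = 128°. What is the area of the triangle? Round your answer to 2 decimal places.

Law of sines: sin L = MK·sin K/LM ≈ 0.40557.
Since LM ≥ MK, only the acute value applies: ∠L ≈ 23.93°.
Then ∠M = 180° − ∠K − ∠L ≈ 28.07°.
Law of sines gives KL = LM·sin M/sin K ≈ 264.56.
Area = ½·LM·MK·sin M ≈ 23766.

area ≈ 23766.28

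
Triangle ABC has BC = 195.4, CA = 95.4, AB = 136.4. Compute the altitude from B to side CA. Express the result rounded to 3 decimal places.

Semiperimeter s = (195.4 + 95.4 + 136.4)/2 = 213.6.
Heron's formula: area = √(213.6·18.2·118.2·77.2) ≈ 5956.
The altitude from B has length 2·area/CA ≈ 124.86.

124.863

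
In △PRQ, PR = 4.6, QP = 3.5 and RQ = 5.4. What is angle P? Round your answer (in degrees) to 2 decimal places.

∠P ≈ 82.42°

By the law of cosines, cos P = (QP² + PR² − RQ²) / (2·QP·PR) ≈ 0.13199, so ∠P ≈ 82.42°.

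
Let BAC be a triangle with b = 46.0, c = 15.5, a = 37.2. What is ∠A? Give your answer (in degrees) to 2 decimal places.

∠A ≈ 47.01°

By the law of cosines, cos A = (c² + b² − a²) / (2·c·b) ≈ 0.68191, so ∠A ≈ 47.01°.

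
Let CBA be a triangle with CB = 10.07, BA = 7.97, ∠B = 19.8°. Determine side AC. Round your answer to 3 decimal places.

3.728

By the law of cosines, AC² = CB² + BA² − 2·CB·BA·cos B = 13.9, so AC ≈ 3.7282.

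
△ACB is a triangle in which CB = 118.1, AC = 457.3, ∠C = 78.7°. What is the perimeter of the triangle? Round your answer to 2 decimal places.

perimeter ≈ 1024.74

By the law of cosines, BA² = AC² + CB² − 2·AC·CB·cos C = 2.0191e+05, so BA ≈ 449.34.
Semiperimeter s = (118.1+449.34+457.3)/2 = 512.37.
Perimeter = 118.1 + 449.34 + 457.3 = 1024.7.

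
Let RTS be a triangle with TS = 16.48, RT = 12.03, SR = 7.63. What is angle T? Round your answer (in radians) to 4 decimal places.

By the law of cosines, cos T = (RT² + TS² − SR²) / (2·RT·TS) ≈ 0.90312, so ∠T ≈ 0.444 rad.

∠T ≈ 0.4438 rad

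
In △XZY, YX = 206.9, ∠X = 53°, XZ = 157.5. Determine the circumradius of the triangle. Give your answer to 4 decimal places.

By the law of cosines, ZY² = YX² + XZ² − 2·YX·XZ·cos X = 28391, so ZY ≈ 168.5.
Area = ½·YX·XZ·sin X ≈ 13012.
Circumradius = ZY/(2 sin X) ≈ 105.49.

R ≈ 105.4910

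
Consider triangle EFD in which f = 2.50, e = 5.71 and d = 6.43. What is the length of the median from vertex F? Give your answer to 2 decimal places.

Median from F: ½√(2·d² + 2·e² − f²) ≈ 5.9508.

m_F ≈ 5.95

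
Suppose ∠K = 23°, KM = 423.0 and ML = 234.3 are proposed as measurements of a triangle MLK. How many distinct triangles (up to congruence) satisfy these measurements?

2

KM·sin K = 423.0·sin(23°) ≈ 165.3.
Since KM sin K < ML < KM (165.3 < 234.3 < 423.0), two triangles exist.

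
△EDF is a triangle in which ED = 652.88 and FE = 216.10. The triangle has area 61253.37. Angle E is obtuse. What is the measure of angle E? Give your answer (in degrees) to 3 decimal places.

∠E ≈ 119.738°

From area = ½·FE·ED·sin E, we get sin E = 2·area/(FE·ED) ≈ 0.86830.
Taking the obtuse solution, ∠E ≈ 119.74°.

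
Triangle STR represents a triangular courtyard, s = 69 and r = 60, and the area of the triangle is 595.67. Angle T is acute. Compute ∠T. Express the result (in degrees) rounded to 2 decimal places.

From area = ½·r·s·sin T, we get sin T = 2·area/(r·s) ≈ 0.28776.
Taking the acute solution, ∠T ≈ 16.72°.

16.72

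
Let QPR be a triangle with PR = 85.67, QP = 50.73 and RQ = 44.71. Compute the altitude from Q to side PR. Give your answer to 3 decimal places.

h_Q ≈ 20.980

Semiperimeter s = (85.67 + 44.71 + 50.73)/2 = 90.555.
Heron's formula: area = √(90.555·4.885·45.845·39.825) ≈ 898.7.
The altitude from Q has length 2·area/PR ≈ 20.98.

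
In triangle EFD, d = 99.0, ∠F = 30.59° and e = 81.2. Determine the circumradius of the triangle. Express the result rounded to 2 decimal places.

By the law of cosines, f² = d² + e² − 2·d·e·cos F = 2554.3, so f ≈ 50.541.
Area = ½·d·e·sin F ≈ 2045.4.
Circumradius = f/(2 sin F) ≈ 49.658.

49.66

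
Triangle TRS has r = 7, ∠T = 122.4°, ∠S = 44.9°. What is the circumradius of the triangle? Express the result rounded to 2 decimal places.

15.92

The third angle is ∠R = 180° − ∠S − ∠T = 12.70°.
Law of sines: t = r·sin T/sin R ≈ 26.884.
Law of sines: s = r·sin S/sin R ≈ 22.475.
Circumradius = r/(2 sin R) ≈ 15.92.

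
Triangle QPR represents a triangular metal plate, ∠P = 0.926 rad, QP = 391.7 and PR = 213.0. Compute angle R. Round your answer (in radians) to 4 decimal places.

By the law of cosines, RQ² = QP² + PR² − 2·QP·PR·cos P = 98507, so RQ ≈ 313.86.
Law of cosines again: cos R = (PR² + RQ² − QP²)/(2·PR·RQ) ≈ -0.07145, so ∠R ≈ 1.642 rad.

∠R ≈ 1.6423 rad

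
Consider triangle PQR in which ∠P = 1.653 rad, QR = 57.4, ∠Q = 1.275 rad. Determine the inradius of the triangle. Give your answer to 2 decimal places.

5.38

The third angle is ∠R = π − ∠P − ∠Q = 0.214 rad.
Law of sines: RP = QR·sin Q/sin P ≈ 55.093.
Law of sines: PQ = QR·sin R/sin P ≈ 12.208.
Area = ½·QR·RP·sin R ≈ 335.17.
Semiperimeter s = (57.4+55.093+12.208)/2 = 62.351.
Inradius = area/s = 335.17/62.351 ≈ 5.3755.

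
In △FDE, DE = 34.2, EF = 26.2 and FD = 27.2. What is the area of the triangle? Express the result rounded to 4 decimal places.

Semiperimeter s = (34.2 + 26.2 + 27.2)/2 = 43.8.
Heron's formula: area = √(43.8·9.6·17.6·16.6) ≈ 350.5.

area ≈ 350.4960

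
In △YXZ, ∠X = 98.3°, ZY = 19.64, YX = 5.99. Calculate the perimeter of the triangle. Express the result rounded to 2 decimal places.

43.49

Law of sines: sin Z = YX·sin X/ZY ≈ 0.30180.
Since ZY ≥ YX, only the acute value applies: ∠Z ≈ 17.57°.
Then ∠Y = 180° − ∠X − ∠Z ≈ 64.13°.
Law of sines gives XZ = ZY·sin Y/sin X ≈ 17.86.
Semiperimeter s = (17.86+19.64+5.99)/2 = 21.745.
Perimeter = 17.86 + 19.64 + 5.99 = 43.49.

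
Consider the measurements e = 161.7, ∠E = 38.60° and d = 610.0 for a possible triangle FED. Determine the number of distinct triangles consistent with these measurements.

d·sin E = 610.0·sin(38.60°) ≈ 380.6.
Since e = 161.7 < 380.6 = d sin E, no triangle exists.

0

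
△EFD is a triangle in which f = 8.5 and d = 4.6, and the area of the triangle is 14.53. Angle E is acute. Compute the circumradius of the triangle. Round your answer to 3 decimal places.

From area = ½·f·d·sin E, we get sin E = 2·area/(f·d) ≈ 0.74322.
Taking the acute solution, ∠E ≈ 0.8379 rad.
Law of cosines then gives e ≈ 6.4102.
Circumradius = e/(2 sin E) ≈ 4.3124.

R ≈ 4.312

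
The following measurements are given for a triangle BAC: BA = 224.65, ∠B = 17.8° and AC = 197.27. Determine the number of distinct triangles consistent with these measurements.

2

BA·sin B = 224.65·sin(17.8°) ≈ 68.67.
Since BA sin B < AC < BA (68.67 < 197.27 < 224.65), two triangles exist.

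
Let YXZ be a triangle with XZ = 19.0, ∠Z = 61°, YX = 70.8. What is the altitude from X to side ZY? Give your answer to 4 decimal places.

Law of sines: sin Y = XZ·sin Z/YX ≈ 0.23471.
Since YX ≥ XZ, only the acute value applies: ∠Y ≈ 13.57°.
Then ∠X = 180° − ∠Z − ∠Y ≈ 105.43°.
Law of sines gives ZY = YX·sin X/sin Z ≈ 78.034.
Area = ½·YX·XZ·sin X ≈ 648.37.
The altitude from X has length 2·area/ZY ≈ 16.618.

h_X ≈ 16.6178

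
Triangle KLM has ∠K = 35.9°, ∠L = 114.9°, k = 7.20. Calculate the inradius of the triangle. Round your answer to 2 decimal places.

The third angle is ∠M = 180° − ∠K − ∠L = 29.20°.
Law of sines: l = k·sin L/sin K ≈ 11.137.
Law of sines: m = k·sin M/sin K ≈ 5.9904.
Area = ½·k·l·sin M ≈ 19.561.
Semiperimeter s = (7.2+11.137+5.9904)/2 = 12.164.
Inradius = area/s = 19.561/12.164 ≈ 1.6081.

r ≈ 1.61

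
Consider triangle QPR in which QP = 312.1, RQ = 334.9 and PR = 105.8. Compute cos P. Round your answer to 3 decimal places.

By the law of cosines, cos P = (QP² + PR² − RQ²) / (2·QP·PR) ≈ -0.05388, so ∠P ≈ 93.09°.

cos P ≈ -0.054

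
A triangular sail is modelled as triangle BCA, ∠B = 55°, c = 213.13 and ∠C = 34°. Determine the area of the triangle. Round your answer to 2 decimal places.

area ≈ 33265.64

The third angle is ∠A = 180° − ∠B − ∠C = 91.00°.
Law of sines: b = c·sin B/sin C ≈ 312.21.
Law of sines: a = c·sin A/sin C ≈ 381.08.
Area = ½·c·b·sin A ≈ 33266.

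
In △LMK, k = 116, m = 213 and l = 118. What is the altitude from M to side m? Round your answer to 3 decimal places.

Semiperimeter s = (118 + 213 + 116)/2 = 223.5.
Heron's formula: area = √(223.5·105.5·10.5·107.5) ≈ 5159.
The altitude from M has length 2·area/m ≈ 48.441.

h_M ≈ 48.441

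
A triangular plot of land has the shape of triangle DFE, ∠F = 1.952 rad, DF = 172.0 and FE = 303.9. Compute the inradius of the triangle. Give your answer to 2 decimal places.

By the law of cosines, ED² = DF² + FE² − 2·DF·FE·cos F = 1.6083e+05, so ED ≈ 401.04.
Area = ½·DF·FE·sin F ≈ 24259.
Semiperimeter s = (303.9+401.04+172)/2 = 438.47.
Inradius = area/s = 24259/438.47 ≈ 55.327.

r ≈ 55.33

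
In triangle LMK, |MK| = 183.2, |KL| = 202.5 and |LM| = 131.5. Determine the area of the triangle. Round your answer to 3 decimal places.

area ≈ 11791.095

Semiperimeter s = (183.2 + 202.5 + 131.5)/2 = 258.6.
Heron's formula: area = √(258.6·75.4·56.1·127.1) ≈ 11791.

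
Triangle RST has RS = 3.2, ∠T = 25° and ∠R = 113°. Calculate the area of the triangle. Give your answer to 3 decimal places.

7.462

The third angle is ∠S = 180° − ∠T − ∠R = 42.00°.
Law of sines: ST = RS·sin R/sin T ≈ 6.9699.
Law of sines: TR = RS·sin S/sin T ≈ 5.0666.
Area = ½·RS·ST·sin S ≈ 7.4621.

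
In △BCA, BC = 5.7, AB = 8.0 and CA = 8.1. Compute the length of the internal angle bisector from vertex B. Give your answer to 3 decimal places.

5.446

By the law of cosines, cos B = (AB² + BC² − CA²) / (2·AB·BC) ≈ 0.33860, so ∠B ≈ 70.21°.
The bisector from B has length 2·AB·BC·cos(∠B/2)/(AB+BC) ≈ 5.4461.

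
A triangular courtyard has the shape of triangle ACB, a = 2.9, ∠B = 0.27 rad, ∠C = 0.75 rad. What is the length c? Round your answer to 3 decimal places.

The third angle is ∠A = π − ∠C − ∠B = 2.122 rad.
Law of sines: c = a·sin C/sin A ≈ 2.3198.

2.320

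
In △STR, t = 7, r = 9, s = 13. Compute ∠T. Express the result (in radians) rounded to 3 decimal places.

∠T ≈ 0.538 rad

By the law of cosines, cos T = (r² + s² − t²) / (2·r·s) ≈ 0.85897, so ∠T ≈ 0.5375 rad.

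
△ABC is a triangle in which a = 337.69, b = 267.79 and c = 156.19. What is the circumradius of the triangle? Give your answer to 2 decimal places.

By the law of cosines, cos A = (b² + c² − a²) / (2·b·c) ≈ -0.21431, so ∠A ≈ 102.38°.
Circumradius = a/(2 sin A) ≈ 172.86.

172.86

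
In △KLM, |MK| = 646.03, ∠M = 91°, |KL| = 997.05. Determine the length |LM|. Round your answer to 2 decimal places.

748.25

Law of sines: sin L = |MK|·sin M/|KL| ≈ 0.64784.
Since |KL| ≥ |MK|, only the acute value applies: ∠L ≈ 40.38°.
Then ∠K = 180° − ∠M − ∠L ≈ 48.62°.
Law of sines gives |LM| = |KL|·sin K/sin M ≈ 748.25.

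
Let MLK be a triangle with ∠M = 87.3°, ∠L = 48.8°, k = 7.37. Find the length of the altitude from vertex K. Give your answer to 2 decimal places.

h_K ≈ 7.99

The third angle is ∠K = 180° − ∠M − ∠L = 43.90°.
Law of sines: m = k·sin M/sin K ≈ 10.617.
Law of sines: l = k·sin L/sin K ≈ 7.9972.
Area = ½·k·m·sin L ≈ 29.437.
The altitude from K has length 2·area/k ≈ 7.9884.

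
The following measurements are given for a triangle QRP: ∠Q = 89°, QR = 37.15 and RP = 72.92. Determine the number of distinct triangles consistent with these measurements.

1

QR·sin Q = 37.15·sin(89°) ≈ 37.14.
Since RP ≥ QR, exactly one triangle exists.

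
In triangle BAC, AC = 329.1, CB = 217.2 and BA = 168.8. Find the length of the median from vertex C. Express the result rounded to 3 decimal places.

Median from C: ½√(2·AC² + 2·CB² − BA²) ≈ 265.74.

m_C ≈ 265.740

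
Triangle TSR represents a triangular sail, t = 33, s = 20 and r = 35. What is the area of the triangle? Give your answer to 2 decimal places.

area ≈ 323.33

Semiperimeter p = (33 + 20 + 35)/2 = 44.
Heron's formula: area = √(44·11·24·9) ≈ 323.33.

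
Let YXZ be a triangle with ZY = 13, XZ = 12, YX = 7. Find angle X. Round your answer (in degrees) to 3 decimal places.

∠X ≈ 81.787°

By the law of cosines, cos X = (YX² + XZ² − ZY²) / (2·YX·XZ) ≈ 0.14286, so ∠X ≈ 81.79°.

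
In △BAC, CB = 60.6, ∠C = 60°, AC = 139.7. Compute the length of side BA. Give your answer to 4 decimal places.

121.3368

By the law of cosines, BA² = AC² + CB² − 2·AC·CB·cos C = 14723, so BA ≈ 121.34.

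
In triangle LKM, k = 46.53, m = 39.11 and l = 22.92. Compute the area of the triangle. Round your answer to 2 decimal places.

Semiperimeter s = (22.92 + 46.53 + 39.11)/2 = 54.28.
Heron's formula: area = √(54.28·31.36·7.75·15.17) ≈ 447.35.

area ≈ 447.35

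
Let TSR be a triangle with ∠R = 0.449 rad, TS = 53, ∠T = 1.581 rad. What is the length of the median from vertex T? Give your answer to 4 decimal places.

The third angle is ∠S = π − ∠R − ∠T = 1.112 rad.
Law of sines: SR = TS·sin T/sin R ≈ 122.1.
Law of sines: RT = TS·sin S/sin R ≈ 109.45.
Median from T: ½√(2·RT² + 2·TS² − SR²) ≈ 60.561.

m_T ≈ 60.5609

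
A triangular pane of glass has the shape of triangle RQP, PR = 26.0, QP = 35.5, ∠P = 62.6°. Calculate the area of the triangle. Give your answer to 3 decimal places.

409.727

Area = ½·QP·PR·sin P ≈ 409.73.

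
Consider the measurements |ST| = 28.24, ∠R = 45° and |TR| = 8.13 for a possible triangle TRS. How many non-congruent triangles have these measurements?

|TR|·sin R = 8.13·sin(45°) ≈ 5.749.
Since |ST| ≥ |TR|, exactly one triangle exists.

1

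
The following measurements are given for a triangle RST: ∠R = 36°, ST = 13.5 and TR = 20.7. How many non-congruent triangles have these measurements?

2

TR·sin R = 20.7·sin(36°) ≈ 12.17.
Since TR sin R < ST < TR (12.17 < 13.5 < 20.7), two triangles exist.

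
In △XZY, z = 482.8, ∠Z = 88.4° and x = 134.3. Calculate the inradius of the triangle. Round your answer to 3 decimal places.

Law of sines: sin X = x·sin Z/z ≈ 0.27806.
Since z ≥ x, only the acute value applies: ∠X ≈ 16.14°.
Then ∠Y = 180° − ∠Z − ∠X ≈ 75.46°.
Law of sines gives y = z·sin Y/sin Z ≈ 467.51.
Area = ½·z·x·sin Y ≈ 31381.
Semiperimeter s = (134.3+482.8+467.51)/2 = 542.3.
Inradius = area/s = 31381/542.3 ≈ 57.866.

r ≈ 57.866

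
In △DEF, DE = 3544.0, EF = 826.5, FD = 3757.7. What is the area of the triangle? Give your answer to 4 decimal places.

1448043.4577

Semiperimeter s = (826.5 + 3757.7 + 3544)/2 = 4064.1.
Heron's formula: area = √(4064.1·3237.6·306.4·520.1) ≈ 1.448e+06.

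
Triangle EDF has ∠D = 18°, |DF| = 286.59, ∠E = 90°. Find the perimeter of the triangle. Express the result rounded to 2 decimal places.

The third angle is ∠F = 180° − ∠E − ∠D = 72.00°.
Law of sines: |FE| = |DF|·sin D/sin E ≈ 88.561.
Law of sines: |ED| = |DF|·sin F/sin E ≈ 272.56.
Semiperimeter s = (286.59+88.561+272.56)/2 = 323.86.
Perimeter = 286.59 + 88.561 + 272.56 = 647.71.

perimeter ≈ 647.71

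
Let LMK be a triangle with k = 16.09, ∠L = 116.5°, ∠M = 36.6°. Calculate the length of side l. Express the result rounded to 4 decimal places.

31.8267

The third angle is ∠K = 180° − ∠L − ∠M = 26.90°.
Law of sines: l = k·sin L/sin K ≈ 31.827.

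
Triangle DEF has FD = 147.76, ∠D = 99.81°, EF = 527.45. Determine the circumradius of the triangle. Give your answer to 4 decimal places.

Law of sines: sin E = FD·sin D/EF ≈ 0.27604.
Since EF ≥ FD, only the acute value applies: ∠E ≈ 16.02°.
Then ∠F = 180° − ∠D − ∠E ≈ 64.17°.
Law of sines gives DE = EF·sin F/sin D ≈ 481.78.
Circumradius = EF/(2 sin D) ≈ 267.64.

R ≈ 267.6384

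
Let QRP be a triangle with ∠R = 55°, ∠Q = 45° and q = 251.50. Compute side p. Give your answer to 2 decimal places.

The third angle is ∠P = 180° − ∠Q − ∠R = 80.00°.
Law of sines: p = q·sin P/sin Q ≈ 350.27.

350.27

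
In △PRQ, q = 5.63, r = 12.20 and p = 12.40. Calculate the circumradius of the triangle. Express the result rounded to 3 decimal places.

6.321

By the law of cosines, cos P = (r² + q² − p²) / (2·r·q) ≈ 0.19492, so ∠P ≈ 78.76°.
Circumradius = p/(2 sin P) ≈ 6.3213.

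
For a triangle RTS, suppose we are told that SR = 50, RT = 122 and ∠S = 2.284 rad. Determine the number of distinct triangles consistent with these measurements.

1

SR·sin S = 50·sin(2.284 rad) ≈ 37.81.
Since ∠S is not acute, a triangle exists only if RT > SR; here RT > SR, so there is exactly one triangle.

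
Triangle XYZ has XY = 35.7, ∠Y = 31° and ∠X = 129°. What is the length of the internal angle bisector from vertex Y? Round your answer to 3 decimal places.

t_Y ≈ 47.777

The third angle is ∠Z = 180° − ∠X − ∠Y = 20.00°.
Law of sines: YZ = XY·sin X/sin Z ≈ 81.118.
Law of sines: ZX = XY·sin Y/sin Z ≈ 53.76.
The bisector from Y has length 2·XY·YZ·cos(∠Y/2)/(XY+YZ) ≈ 47.777.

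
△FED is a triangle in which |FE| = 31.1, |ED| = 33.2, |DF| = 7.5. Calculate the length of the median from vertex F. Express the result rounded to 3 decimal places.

Median from F: ½√(2·|DF|² + 2·|FE|² − |ED|²) ≈ 15.368.

m_F ≈ 15.368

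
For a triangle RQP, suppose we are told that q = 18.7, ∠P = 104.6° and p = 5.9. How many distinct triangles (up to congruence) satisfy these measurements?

q·sin P = 18.7·sin(104.6°) ≈ 18.1.
Since ∠P is not acute, a triangle exists only if p > q; here p ≤ q, so there is no triangle.

0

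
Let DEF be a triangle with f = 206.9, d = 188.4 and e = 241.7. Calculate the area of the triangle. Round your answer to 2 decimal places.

Semiperimeter s = (188.4 + 241.7 + 206.9)/2 = 318.5.
Heron's formula: area = √(318.5·130.1·76.8·111.6) ≈ 18845.

18845.43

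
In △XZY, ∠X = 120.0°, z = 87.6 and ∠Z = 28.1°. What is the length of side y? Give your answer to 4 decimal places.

98.2803

The third angle is ∠Y = 180° − ∠X − ∠Z = 31.90°.
Law of sines: y = z·sin Y/sin Z ≈ 98.28.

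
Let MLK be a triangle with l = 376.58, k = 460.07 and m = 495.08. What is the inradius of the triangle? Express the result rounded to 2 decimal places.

r ≈ 123.57

Semiperimeter s = (495.08 + 376.58 + 460.07)/2 = 665.87.
Heron's formula: area = √(665.87·170.79·289.29·205.8) ≈ 82281.
Inradius = area/s = 82281/665.87 ≈ 123.57.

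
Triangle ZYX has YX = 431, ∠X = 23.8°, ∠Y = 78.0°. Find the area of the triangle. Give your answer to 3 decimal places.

area ≈ 37453.928

The third angle is ∠Z = 180° − ∠Y − ∠X = 78.20°.
Law of sines: XZ = YX·sin Y/sin Z ≈ 430.68.
Law of sines: ZY = YX·sin X/sin Z ≈ 177.68.
Area = ½·YX·XZ·sin X ≈ 37454.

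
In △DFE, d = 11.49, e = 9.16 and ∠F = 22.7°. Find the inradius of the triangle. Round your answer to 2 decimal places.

By the law of cosines, f² = e² + d² − 2·e·d·cos F = 21.734, so f ≈ 4.662.
Area = ½·e·d·sin F ≈ 20.308.
Semiperimeter s = (11.49+4.662+9.16)/2 = 12.656.
Inradius = area/s = 20.308/12.656 ≈ 1.6046.

r ≈ 1.60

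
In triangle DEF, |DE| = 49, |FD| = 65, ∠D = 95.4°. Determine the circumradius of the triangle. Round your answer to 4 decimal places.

R ≈ 42.6908

By the law of cosines, |EF|² = |FD|² + |DE|² − 2·|FD|·|DE|·cos D = 7225.5, so |EF| ≈ 85.003.
Area = ½·|FD|·|DE|·sin D ≈ 1585.4.
Circumradius = |EF|/(2 sin D) ≈ 42.691.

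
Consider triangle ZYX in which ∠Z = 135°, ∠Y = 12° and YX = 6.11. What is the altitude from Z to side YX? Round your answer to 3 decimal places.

h_Z ≈ 0.978

The third angle is ∠X = 180° − ∠Z − ∠Y = 33.00°.
Law of sines: XZ = YX·sin Y/sin Z ≈ 1.7965.
Law of sines: ZY = YX·sin X/sin Z ≈ 4.7061.
Area = ½·YX·XZ·sin X ≈ 2.9892.
The altitude from Z has length 2·area/YX ≈ 0.97846.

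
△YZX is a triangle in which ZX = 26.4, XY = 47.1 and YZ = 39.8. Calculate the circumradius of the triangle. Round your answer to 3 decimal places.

23.560

By the law of cosines, cos Y = (XY² + YZ² − ZX²) / (2·XY·YZ) ≈ 0.82832, so ∠Y ≈ 34.07°.
Circumradius = ZX/(2 sin Y) ≈ 23.56.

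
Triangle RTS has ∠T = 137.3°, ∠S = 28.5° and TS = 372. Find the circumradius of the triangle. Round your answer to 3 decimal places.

758.232

The third angle is ∠R = 180° − ∠T − ∠S = 14.20°.
Law of sines: SR = TS·sin T/sin R ≈ 1028.4.
Law of sines: RT = TS·sin S/sin R ≈ 723.59.
Circumradius = TS/(2 sin R) ≈ 758.23.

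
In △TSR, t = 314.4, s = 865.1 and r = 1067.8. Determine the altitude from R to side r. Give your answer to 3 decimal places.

h_R ≈ 214.625

Semiperimeter p = (314.4 + 865.1 + 1067.8)/2 = 1123.7.
Heron's formula: area = √(1123.7·809.25·258.55·55.85) ≈ 1.1459e+05.
The altitude from R has length 2·area/r ≈ 214.63.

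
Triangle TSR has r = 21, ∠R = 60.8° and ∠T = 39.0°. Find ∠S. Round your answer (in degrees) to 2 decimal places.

The third angle is ∠S = 180° − ∠R − ∠T = 80.20°.

80.20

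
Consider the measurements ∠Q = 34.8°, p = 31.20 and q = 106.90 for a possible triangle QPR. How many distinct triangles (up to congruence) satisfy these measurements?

p·sin Q = 31.20·sin(34.8°) ≈ 17.81.
Since q ≥ p, exactly one triangle exists.

1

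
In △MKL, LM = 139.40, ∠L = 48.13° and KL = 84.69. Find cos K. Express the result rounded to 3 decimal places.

By the law of cosines, MK² = KL² + LM² − 2·KL·LM·cos L = 10845, so MK ≈ 104.14.
Law of cosines again: cos K = (MK² + KL² − LM²)/(2·MK·KL) ≈ -0.08019, so ∠K ≈ 94.60°.

cos K ≈ -0.080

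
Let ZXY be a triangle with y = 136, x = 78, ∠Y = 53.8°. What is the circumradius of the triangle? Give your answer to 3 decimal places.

R ≈ 84.267

Law of sines: sin X = x·sin Y/y ≈ 0.46282.
Since y ≥ x, only the acute value applies: ∠X ≈ 27.57°.
Then ∠Z = 180° − ∠Y − ∠X ≈ 98.63°.
Law of sines gives z = y·sin Z/sin Y ≈ 166.63.
Circumradius = y/(2 sin Y) ≈ 84.267.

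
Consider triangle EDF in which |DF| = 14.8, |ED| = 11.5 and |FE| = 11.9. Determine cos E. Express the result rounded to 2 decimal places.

cos E ≈ 0.20

By the law of cosines, cos E = (|FE|² + |ED|² − |DF|²) / (2·|FE|·|ED|) ≈ 0.20029, so ∠E ≈ 78.45°.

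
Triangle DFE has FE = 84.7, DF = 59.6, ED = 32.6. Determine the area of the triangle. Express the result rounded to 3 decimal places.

Semiperimeter s = (84.7 + 32.6 + 59.6)/2 = 88.45.
Heron's formula: area = √(88.45·3.75·55.85·28.85) ≈ 731.05.

area ≈ 731.053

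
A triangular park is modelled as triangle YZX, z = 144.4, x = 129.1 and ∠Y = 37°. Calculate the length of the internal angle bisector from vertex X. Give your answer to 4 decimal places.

t_X ≈ 93.7241

By the law of cosines, y² = z² + x² − 2·z·x·cos Y = 7741.8, so y ≈ 87.987.
Law of cosines again: cos X = (y² + z² − x²)/(2·y·z) ≈ 0.46934, so ∠X ≈ 62.01°.
The bisector from X has length 2·y·z·cos(∠X/2)/(y+z) ≈ 93.724.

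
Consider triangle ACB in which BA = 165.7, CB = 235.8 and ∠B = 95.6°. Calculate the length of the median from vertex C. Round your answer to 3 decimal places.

By the law of cosines, AC² = CB² + BA² − 2·CB·BA·cos B = 90684, so AC ≈ 301.14.
Median from C: ½√(2·AC² + 2·CB² − BA²) ≈ 257.45.

257.446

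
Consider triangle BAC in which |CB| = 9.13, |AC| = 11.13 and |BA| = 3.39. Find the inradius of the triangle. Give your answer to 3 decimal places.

1.156

Semiperimeter s = (11.13 + 9.13 + 3.39)/2 = 11.825.
Heron's formula: area = √(11.825·0.695·2.695·8.435) ≈ 13.668.
Inradius = area/s = 13.668/11.825 ≈ 1.1559.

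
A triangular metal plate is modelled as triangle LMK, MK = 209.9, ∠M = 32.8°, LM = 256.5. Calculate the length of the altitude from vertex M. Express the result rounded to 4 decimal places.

h_M ≈ 209.7233

By the law of cosines, KL² = LM² + MK² − 2·LM·MK·cos M = 19339, so KL ≈ 139.07.
Area = ½·LM·MK·sin M ≈ 14583.
The altitude from M has length 2·area/KL ≈ 209.72.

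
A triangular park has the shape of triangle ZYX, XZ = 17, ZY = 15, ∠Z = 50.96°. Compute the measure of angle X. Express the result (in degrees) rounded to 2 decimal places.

By the law of cosines, YX² = XZ² + ZY² − 2·XZ·ZY·cos Z = 192.77, so YX ≈ 13.884.
Law of cosines again: cos X = (YX² + XZ² − ZY²)/(2·YX·XZ) ≈ 0.54393, so ∠X ≈ 57.05°.

∠X ≈ 57.05°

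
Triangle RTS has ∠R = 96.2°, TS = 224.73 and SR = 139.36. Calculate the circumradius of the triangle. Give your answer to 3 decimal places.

Law of sines: sin T = SR·sin R/TS ≈ 0.61649.
Since TS ≥ SR, only the acute value applies: ∠T ≈ 38.06°.
Then ∠S = 180° − ∠R − ∠T ≈ 45.74°.
Law of sines gives RT = TS·sin S/sin R ≈ 161.89.
Circumradius = TS/(2 sin R) ≈ 113.03.

113.026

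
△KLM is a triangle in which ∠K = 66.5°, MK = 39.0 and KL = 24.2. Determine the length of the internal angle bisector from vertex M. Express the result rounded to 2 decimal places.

By the law of cosines, LM² = MK² + KL² − 2·MK·KL·cos K = 1354, so LM ≈ 36.796.
Law of cosines again: cos M = (LM² + MK² − KL²)/(2·LM·MK) ≈ 0.79764, so ∠M ≈ 37.09°.
The bisector from M has length 2·LM·MK·cos(∠M/2)/(LM+MK) ≈ 35.899.

t_M ≈ 35.90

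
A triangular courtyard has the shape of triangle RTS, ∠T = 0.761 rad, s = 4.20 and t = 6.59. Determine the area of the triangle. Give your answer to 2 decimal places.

Law of sines: sin S = s·sin T/t ≈ 0.43953.
Since t ≥ s, only the acute value applies: ∠S ≈ 0.455 rad.
Then ∠R = π − ∠T − ∠S ≈ 1.926 rad.
Law of sines gives r = t·sin R/sin T ≈ 8.9607.
Area = ½·t·s·sin R ≈ 12.977.

area ≈ 12.98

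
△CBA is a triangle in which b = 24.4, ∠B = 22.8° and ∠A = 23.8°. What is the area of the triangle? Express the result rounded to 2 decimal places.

area ≈ 225.23

The third angle is ∠C = 180° − ∠B − ∠A = 133.40°.
Law of sines: c = b·sin C/sin B ≈ 45.749.
Law of sines: a = b·sin A/sin B ≈ 25.409.
Area = ½·b·c·sin A ≈ 225.23.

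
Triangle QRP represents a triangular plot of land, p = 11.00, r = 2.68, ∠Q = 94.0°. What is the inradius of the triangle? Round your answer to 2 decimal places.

By the law of cosines, q² = r² + p² − 2·r·p·cos Q = 132.3, so q ≈ 11.502.
Area = ½·r·p·sin Q ≈ 14.704.
Semiperimeter s = (11.502+2.68+11)/2 = 12.591.
Inradius = area/s = 14.704/12.591 ≈ 1.1678.

1.17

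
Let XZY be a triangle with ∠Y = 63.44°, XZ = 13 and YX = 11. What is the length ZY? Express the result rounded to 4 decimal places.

13.4150

Law of sines: sin Z = YX·sin Y/XZ ≈ 0.75686.
Since XZ ≥ YX, only the acute value applies: ∠Z ≈ 49.19°.
Then ∠X = 180° − ∠Y − ∠Z ≈ 67.37°.
Law of sines gives ZY = XZ·sin X/sin Y ≈ 13.415.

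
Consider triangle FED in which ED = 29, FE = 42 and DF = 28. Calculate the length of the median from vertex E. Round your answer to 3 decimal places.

33.264

Median from E: ½√(2·FE² + 2·ED² − DF²) ≈ 33.264.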